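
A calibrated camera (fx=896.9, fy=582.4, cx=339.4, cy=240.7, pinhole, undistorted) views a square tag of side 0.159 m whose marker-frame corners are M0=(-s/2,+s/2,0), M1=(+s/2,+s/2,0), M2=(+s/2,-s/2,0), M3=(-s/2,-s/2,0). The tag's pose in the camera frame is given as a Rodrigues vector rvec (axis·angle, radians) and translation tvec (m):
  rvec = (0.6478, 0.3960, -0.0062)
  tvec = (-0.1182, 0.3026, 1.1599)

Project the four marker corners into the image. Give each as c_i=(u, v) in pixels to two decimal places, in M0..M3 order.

Intrinsics K: fx=896.9, fy=582.4, cx=339.4, cy=240.7
Marker side s = 0.159 m; corners in marker frame (Z=0):
  M0 = (-0.0795, +0.0795, 0)
  M1 = (+0.0795, +0.0795, 0)
  M2 = (+0.0795, -0.0795, 0)
  M3 = (-0.0795, -0.0795, 0)
rvec = (0.6478, 0.3960, -0.0062), |rvec| = θ = 0.75928 rad = 43.503°
Rodrigues: sinθ=0.68840, 1−cosθ=0.27467; R = I + sinθ·[k]× + (1−cosθ)·[k]×²:
    [+0.92527 +0.12784 +0.35712]
    [+0.11660 +0.80005 -0.58850]
    [-0.36095 +0.58616 +0.72535]
t = (-0.1182, 0.3026, 1.1599) m
M0: Pc = R·M0+t = (-0.18160, +0.35693, +1.23519); u = 896.9·(-0.18160)/1.23519 + 339.4 = 207.5398, v = 582.4·(+0.35693)/1.23519 + 240.7 = 408.9961
M1: Pc = R·M1+t = (-0.03448, +0.37547, +1.17780); u = 896.9·(-0.03448)/1.17780 + 339.4 = 313.1451, v = 582.4·(+0.37547)/1.17780 + 240.7 = 426.3639
M2: Pc = R·M2+t = (-0.05480, +0.24827, +1.08461); u = 896.9·(-0.05480)/1.08461 + 339.4 = 294.0802, v = 582.4·(+0.24827)/1.08461 + 240.7 = 374.0112
M3: Pc = R·M3+t = (-0.20192, +0.22973, +1.14200); u = 896.9·(-0.20192)/1.14200 + 339.4 = 180.8144, v = 582.4·(+0.22973)/1.14200 + 240.7 = 357.8570

c0=(207.54, 409.00) c1=(313.15, 426.36) c2=(294.08, 374.01) c3=(180.81, 357.86)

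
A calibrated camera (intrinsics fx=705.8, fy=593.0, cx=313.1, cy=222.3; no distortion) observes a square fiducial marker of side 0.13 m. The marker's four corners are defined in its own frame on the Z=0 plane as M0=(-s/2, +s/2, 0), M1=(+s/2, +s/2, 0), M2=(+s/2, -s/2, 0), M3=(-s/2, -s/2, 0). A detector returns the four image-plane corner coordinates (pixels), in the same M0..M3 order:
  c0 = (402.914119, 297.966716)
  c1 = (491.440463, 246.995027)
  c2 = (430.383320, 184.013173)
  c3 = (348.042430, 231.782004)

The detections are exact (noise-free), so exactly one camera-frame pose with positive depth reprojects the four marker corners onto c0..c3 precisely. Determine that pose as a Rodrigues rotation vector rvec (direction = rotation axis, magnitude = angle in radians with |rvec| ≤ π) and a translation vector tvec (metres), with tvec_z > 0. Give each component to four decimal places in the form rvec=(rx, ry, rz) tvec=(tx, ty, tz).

rvec=(-0.4742, 0.1750, -0.5862) tvec=(0.1309, 0.0252, 0.8881)

Intrinsics K: fx=705.8, fy=593.0, cx=313.1, cy=222.3
Marker side s = 0.13 m; corners in marker frame (Z=0):
  M0 = (-0.0650, +0.0650, 0)
  M1 = (+0.0650, +0.0650, 0)
  M2 = (+0.0650, -0.0650, 0)
  M3 = (-0.0650, -0.0650, 0)
Detected image corners:
  c0 = (402.914119, 297.966716) px
  c1 = (491.440463, 246.995027) px
  c2 = (430.383320, 184.013173) px
  c3 = (348.042430, 231.782004) px
Planar DLT: solve 8×8 A·h = b for H (H[2,2]=1):
  H  [+644.16358 +221.19916 +417.10225]
  H  [-386.34095 +367.79879 +239.10852]
  H  [-0.02914 -0.53716 +1.00000]
B = K⁻¹H; ‖b₁‖=1.126021, ‖b₂‖=1.126021; λ = 2/(‖b₁‖+‖b₂‖) = 0.888083, sign → tz>0 ⇒ λ=+0.888083
r₁ = λ·B[:,0] = (+0.82201,-0.56889,-0.02588); r₂ = λ·B[:,1] = (+0.48995,+0.72965,-0.47704)
r₃ = r₁×r₂ = (+0.29026,+0.37945,+0.87850); SVD([r₁ r₂ r₃]) → R = UVᵀ:
  R  [+0.82201 +0.48995 +0.29026]
  R  [-0.56889 +0.72965 +0.37945]
  R  [-0.02588 -0.47704 +0.87850]
t = (+0.13086, +0.02517, +0.88808) m
tr R = 2.430159; θ = arccos((tr R − 1)/2) = 0.774059 rad = 44.350°
axis k = ((R−Rᵀ)₃₂, (R−Rᵀ)₁₃, (R−Rᵀ)₂₁) / (2 sinθ) = (-0.612615, +0.226128, -0.757344)
rvec = θ·k = (-0.474200, +0.175036, -0.586228)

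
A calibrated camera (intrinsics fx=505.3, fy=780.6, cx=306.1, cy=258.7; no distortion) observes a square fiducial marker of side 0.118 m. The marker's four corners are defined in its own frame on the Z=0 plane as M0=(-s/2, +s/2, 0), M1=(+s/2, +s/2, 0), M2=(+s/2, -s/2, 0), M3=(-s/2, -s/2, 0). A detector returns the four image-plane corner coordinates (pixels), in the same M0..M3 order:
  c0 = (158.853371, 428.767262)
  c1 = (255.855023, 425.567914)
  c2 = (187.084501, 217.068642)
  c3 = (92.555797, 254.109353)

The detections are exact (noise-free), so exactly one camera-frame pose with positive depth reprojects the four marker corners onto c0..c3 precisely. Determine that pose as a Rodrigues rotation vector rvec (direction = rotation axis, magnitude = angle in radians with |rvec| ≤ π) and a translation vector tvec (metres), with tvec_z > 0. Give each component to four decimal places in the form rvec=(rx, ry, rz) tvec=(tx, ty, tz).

rvec=(0.4375, 0.5723, -0.2860) tvec=(-0.1087, 0.0406, 0.4071)

Intrinsics K: fx=505.3, fy=780.6, cx=306.1, cy=258.7
Marker side s = 0.118 m; corners in marker frame (Z=0):
  M0 = (-0.0590, +0.0590, 0)
  M1 = (+0.0590, +0.0590, 0)
  M2 = (+0.0590, -0.0590, 0)
  M3 = (-0.0590, -0.0590, 0)
Detected image corners:
  c0 = (158.853371, 428.767262) px
  c1 = (255.855023, 425.567914) px
  c2 = (187.084501, 217.068642) px
  c3 = (92.555797, 254.109353) px
Planar DLT: solve 8×8 A·h = b for H (H[2,2]=1):
  H  [+566.39689 +706.69625 +171.14148]
  H  [-632.87116 +1869.76471 +336.62161]
  H  [-1.41516 +0.77914 +1.00000]
B = K⁻¹H; ‖b₁‖=2.456156, ‖b₂‖=2.456156; λ = 2/(‖b₁‖+‖b₂‖) = 0.407140, sign → tz>0 ⇒ λ=+0.407140
r₁ = λ·B[:,0] = (+0.80540,-0.13914,-0.57617); r₂ = λ·B[:,1] = (+0.37725,+0.87009,+0.31722)
r₃ = r₁×r₂ = (+0.45718,-0.47285,+0.75326); SVD([r₁ r₂ r₃]) → R = UVᵀ:
  R  [+0.80540 +0.37725 +0.45718]
  R  [-0.13914 +0.87009 -0.47285]
  R  [-0.57617 +0.31722 +0.75326]
t = (-0.10874, +0.04064, +0.40714) m
tr R = 2.428749; θ = arccos((tr R − 1)/2) = 0.775066 rad = 44.408°
axis k = ((R−Rᵀ)₃₂, (R−Rᵀ)₁₃, (R−Rᵀ)₂₁) / (2 sinθ) = (+0.564524, +0.738357, -0.368973)
rvec = θ·k = (+0.437544, +0.572276, -0.285979)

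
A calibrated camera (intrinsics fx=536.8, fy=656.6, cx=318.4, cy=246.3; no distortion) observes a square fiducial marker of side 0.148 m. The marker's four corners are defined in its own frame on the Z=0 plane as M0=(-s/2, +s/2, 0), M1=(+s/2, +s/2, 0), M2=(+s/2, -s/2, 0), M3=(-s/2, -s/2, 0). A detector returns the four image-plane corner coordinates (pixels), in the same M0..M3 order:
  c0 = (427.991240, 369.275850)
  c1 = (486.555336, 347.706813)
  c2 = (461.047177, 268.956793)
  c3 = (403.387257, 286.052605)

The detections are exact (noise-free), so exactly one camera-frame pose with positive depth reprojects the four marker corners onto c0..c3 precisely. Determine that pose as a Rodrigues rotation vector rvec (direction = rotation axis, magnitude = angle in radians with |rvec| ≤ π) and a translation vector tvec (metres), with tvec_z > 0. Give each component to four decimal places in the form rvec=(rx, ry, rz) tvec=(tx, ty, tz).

rvec=(-0.3303, -0.3333, -0.2518) tvec=(0.2682, 0.1223, 1.1355)

Intrinsics K: fx=536.8, fy=656.6, cx=318.4, cy=246.3
Marker side s = 0.148 m; corners in marker frame (Z=0):
  M0 = (-0.0740, +0.0740, 0)
  M1 = (+0.0740, +0.0740, 0)
  M2 = (+0.0740, -0.0740, 0)
  M3 = (-0.0740, -0.0740, 0)
Detected image corners:
  c0 = (427.991240, 369.275850) px
  c1 = (486.555336, 347.706813) px
  c2 = (461.047177, 268.956793) px
  c3 = (403.387257, 286.052605) px
Planar DLT: solve 8×8 A·h = b for H (H[2,2]=1):
  H  [+532.96577 +62.08938 +445.20026]
  H  [-29.98742 +470.14775 +317.04945]
  H  [+0.31562 -0.24122 +1.00000]
B = K⁻¹H; ‖b₁‖=0.880683, ‖b₂‖=0.880683; λ = 2/(‖b₁‖+‖b₂‖) = 1.135482, sign → tz>0 ⇒ λ=+1.135482
r₁ = λ·B[:,0] = (+0.91480,-0.18629,+0.35838); r₂ = λ·B[:,1] = (+0.29380,+0.91579,-0.27390)
r₃ = r₁×r₂ = (-0.27718,+0.35585,+0.89249); SVD([r₁ r₂ r₃]) → R = UVᵀ:
  R  [+0.91480 +0.29380 -0.27718]
  R  [-0.18629 +0.91579 +0.35585]
  R  [+0.35838 -0.27390 +0.89249]
t = (+0.26822, +0.12235, +1.13548) m
tr R = 2.723076; θ = arccos((tr R − 1)/2) = 0.532505 rad = 30.510°
axis k = ((R−Rᵀ)₃₂, (R−Rᵀ)₁₃, (R−Rᵀ)₂₁) / (2 sinθ) = (-0.620207, -0.625931, -0.472815)
rvec = θ·k = (-0.330263, -0.333311, -0.251776)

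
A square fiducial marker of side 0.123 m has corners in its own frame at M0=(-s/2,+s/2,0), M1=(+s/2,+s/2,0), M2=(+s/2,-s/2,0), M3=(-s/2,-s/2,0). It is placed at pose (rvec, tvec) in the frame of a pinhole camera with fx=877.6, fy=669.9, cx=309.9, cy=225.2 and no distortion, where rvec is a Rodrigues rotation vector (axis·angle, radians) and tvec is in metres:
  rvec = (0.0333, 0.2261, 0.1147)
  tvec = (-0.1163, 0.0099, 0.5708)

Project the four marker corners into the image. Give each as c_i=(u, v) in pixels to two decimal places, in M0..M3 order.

c0=(37.05, 297.93) c1=(210.36, 318.72) c2=(230.71, 172.08) c3=(54.77, 157.97)

Intrinsics K: fx=877.6, fy=669.9, cx=309.9, cy=225.2
Marker side s = 0.123 m; corners in marker frame (Z=0):
  M0 = (-0.0615, +0.0615, 0)
  M1 = (+0.0615, +0.0615, 0)
  M2 = (+0.0615, -0.0615, 0)
  M3 = (-0.0615, -0.0615, 0)
rvec = (0.0333, 0.2261, 0.1147), |rvec| = θ = 0.25571 rad = 14.651°
Rodrigues: sinθ=0.25293, 1−cosθ=0.03252; R = I + sinθ·[k]× + (1−cosθ)·[k]×²:
    [+0.96804 -0.10971 +0.22554]
    [+0.11720 +0.99291 -0.02004]
    [-0.22174 +0.04583 +0.97403]
t = (-0.1163, 0.0099, 0.5708) m
M0: Pc = R·M0+t = (-0.18258, +0.06376, +0.58726); u = 877.6·(-0.18258)/0.58726 + 309.9 = 37.0490, v = 669.9·(+0.06376)/0.58726 + 225.2 = 297.9284
M1: Pc = R·M1+t = (-0.06351, +0.07817, +0.55998); u = 877.6·(-0.06351)/0.55998 + 309.9 = 210.3629, v = 669.9·(+0.07817)/0.55998 + 225.2 = 318.7157
M2: Pc = R·M2+t = (-0.05002, -0.04396, +0.55434); u = 877.6·(-0.05002)/0.55434 + 309.9 = 230.7139, v = 669.9·(-0.04396)/0.55434 + 225.2 = 172.0811
M3: Pc = R·M3+t = (-0.16909, -0.05837, +0.58162); u = 877.6·(-0.16909)/0.58162 + 309.9 = 54.7657, v = 669.9·(-0.05837)/0.58162 + 225.2 = 157.9686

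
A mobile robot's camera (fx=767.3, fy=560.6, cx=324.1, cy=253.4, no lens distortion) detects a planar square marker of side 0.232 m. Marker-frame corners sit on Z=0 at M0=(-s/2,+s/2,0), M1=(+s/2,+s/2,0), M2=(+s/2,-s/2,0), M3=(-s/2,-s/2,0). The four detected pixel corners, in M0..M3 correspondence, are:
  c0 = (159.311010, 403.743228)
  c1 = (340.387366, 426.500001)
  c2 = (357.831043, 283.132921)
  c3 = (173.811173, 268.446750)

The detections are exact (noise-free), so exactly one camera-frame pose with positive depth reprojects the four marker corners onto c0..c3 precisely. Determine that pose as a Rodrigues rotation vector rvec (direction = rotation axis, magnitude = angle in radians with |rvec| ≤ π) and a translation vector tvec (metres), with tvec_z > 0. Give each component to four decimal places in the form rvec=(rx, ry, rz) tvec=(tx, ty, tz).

Intrinsics K: fx=767.3, fy=560.6, cx=324.1, cy=253.4
Marker side s = 0.232 m; corners in marker frame (Z=0):
  M0 = (-0.1160, +0.1160, 0)
  M1 = (+0.1160, +0.1160, 0)
  M2 = (+0.1160, -0.1160, 0)
  M3 = (-0.1160, -0.1160, 0)
Detected image corners:
  c0 = (159.311010, 403.743228) px
  c1 = (340.387366, 426.500001) px
  c2 = (357.831043, 283.132921) px
  c3 = (173.811173, 268.446750) px
Planar DLT: solve 8×8 A·h = b for H (H[2,2]=1):
  H  [+720.80486 -56.51103 +255.08104]
  H  [-7.64562 +616.32385 +345.55841]
  H  [-0.25600 +0.04710 +1.00000]
B = K⁻¹H; ‖b₁‖=1.083184, ‖b₂‖=1.083184; λ = 2/(‖b₁‖+‖b₂‖) = 0.923204, sign → tz>0 ⇒ λ=+0.923204
r₁ = λ·B[:,0] = (+0.96709,+0.09424,-0.23634); r₂ = λ·B[:,1] = (-0.08636,+0.99531,+0.04349)
r₃ = r₁×r₂ = (+0.23933,-0.02164,+0.97070); SVD([r₁ r₂ r₃]) → R = UVᵀ:
  R  [+0.96709 -0.08636 +0.23933]
  R  [+0.09424 +0.99531 -0.02164]
  R  [-0.23634 +0.04349 +0.97070]
t = (-0.08304, +0.15177, +0.92320) m
tr R = 2.933101; θ = arccos((tr R − 1)/2) = 0.259375 rad = 14.861°
axis k = ((R−Rᵀ)₃₂, (R−Rᵀ)₁₃, (R−Rᵀ)₂₁) / (2 sinθ) = (+0.126973, +0.927318, +0.352079)
rvec = θ·k = (+0.032934, +0.240523, +0.091321)

rvec=(0.0329, 0.2405, 0.0913) tvec=(-0.0830, 0.1518, 0.9232)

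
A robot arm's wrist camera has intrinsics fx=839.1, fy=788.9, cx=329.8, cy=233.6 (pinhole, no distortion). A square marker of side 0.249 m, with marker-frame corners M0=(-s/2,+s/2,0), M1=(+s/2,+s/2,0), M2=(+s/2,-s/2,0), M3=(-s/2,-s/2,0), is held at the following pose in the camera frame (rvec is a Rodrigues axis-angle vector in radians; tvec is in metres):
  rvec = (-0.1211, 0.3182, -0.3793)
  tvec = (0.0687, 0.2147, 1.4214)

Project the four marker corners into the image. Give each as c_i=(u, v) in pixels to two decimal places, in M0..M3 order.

Intrinsics K: fx=839.1, fy=788.9, cx=329.8, cy=233.6
Marker side s = 0.249 m; corners in marker frame (Z=0):
  M0 = (-0.1245, +0.1245, 0)
  M1 = (+0.1245, +0.1245, 0)
  M2 = (+0.1245, -0.1245, 0)
  M3 = (-0.1245, -0.1245, 0)
rvec = (-0.1211, 0.3182, -0.3793), |rvec| = θ = 0.50969 rad = 29.203°
Rodrigues: sinθ=0.48791, 1−cosθ=0.12710; R = I + sinθ·[k]× + (1−cosθ)·[k]×²:
    [+0.88007 +0.34424 +0.32707]
    [-0.38194 +0.92243 +0.05687]
    [-0.28213 -0.17498 +0.94329]
t = (0.0687, 0.2147, 1.4214) m
M0: Pc = R·M0+t = (+0.00199, +0.37709, +1.43474); u = 839.1·(+0.00199)/1.43474 + 329.8 = 330.9630, v = 788.9·(+0.37709)/1.43474 + 233.6 = 440.9478
M1: Pc = R·M1+t = (+0.22113, +0.28199, +1.36449); u = 839.1·(+0.22113)/1.36449 + 329.8 = 465.7826, v = 788.9·(+0.28199)/1.36449 + 233.6 = 396.6373
M2: Pc = R·M2+t = (+0.13541, +0.05231, +1.40806); u = 839.1·(+0.13541)/1.40806 + 329.8 = 410.4953, v = 788.9·(+0.05231)/1.40806 + 233.6 = 262.9052
M3: Pc = R·M3+t = (-0.08373, +0.14741, +1.47831); u = 839.1·(-0.08373)/1.47831 + 329.8 = 282.2764, v = 788.9·(+0.14741)/1.47831 + 233.6 = 312.2647

c0=(330.96, 440.95) c1=(465.78, 396.64) c2=(410.50, 262.91) c3=(282.28, 312.26)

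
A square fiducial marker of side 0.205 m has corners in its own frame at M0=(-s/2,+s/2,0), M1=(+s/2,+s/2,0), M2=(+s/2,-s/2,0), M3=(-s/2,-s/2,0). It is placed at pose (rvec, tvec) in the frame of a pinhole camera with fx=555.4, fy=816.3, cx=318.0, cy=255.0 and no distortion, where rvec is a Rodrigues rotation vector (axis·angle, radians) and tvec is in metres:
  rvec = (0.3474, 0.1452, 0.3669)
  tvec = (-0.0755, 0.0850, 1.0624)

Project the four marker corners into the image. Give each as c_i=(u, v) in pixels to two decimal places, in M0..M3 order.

c0=(215.85, 355.51) c1=(310.79, 414.44) c2=(346.69, 282.03) c3=(244.47, 220.93)

Intrinsics K: fx=555.4, fy=816.3, cx=318.0, cy=255.0
Marker side s = 0.205 m; corners in marker frame (Z=0):
  M0 = (-0.1025, +0.1025, 0)
  M1 = (+0.1025, +0.1025, 0)
  M2 = (+0.1025, -0.1025, 0)
  M3 = (-0.1025, -0.1025, 0)
rvec = (0.3474, 0.1452, 0.3669), |rvec| = θ = 0.52572 rad = 30.122°
Rodrigues: sinθ=0.50184, 1−cosθ=0.13504; R = I + sinθ·[k]× + (1−cosθ)·[k]×²:
    [+0.92393 -0.32559 +0.20088]
    [+0.37488 +0.87526 -0.30559]
    [-0.07633 +0.35765 +0.93073]
t = (-0.0755, 0.0850, 1.0624) m
M0: Pc = R·M0+t = (-0.20358, +0.13629, +1.10688); u = 555.4·(-0.20358)/1.10688 + 318.0 = 215.8522, v = 816.3·(+0.13629)/1.10688 + 255.0 = 355.5103
M1: Pc = R·M1+t = (-0.01417, +0.21314, +1.09124); u = 555.4·(-0.01417)/1.09124 + 318.0 = 310.7880, v = 816.3·(+0.21314)/1.09124 + 255.0 = 414.4391
M2: Pc = R·M2+t = (+0.05258, +0.03371, +1.01792); u = 555.4·(+0.05258)/1.01792 + 318.0 = 346.6862, v = 816.3·(+0.03371)/1.01792 + 255.0 = 282.0335
M3: Pc = R·M3+t = (-0.13683, -0.04314, +1.03356); u = 555.4·(-0.13683)/1.03356 + 318.0 = 244.4725, v = 816.3·(-0.04314)/1.03356 + 255.0 = 220.9290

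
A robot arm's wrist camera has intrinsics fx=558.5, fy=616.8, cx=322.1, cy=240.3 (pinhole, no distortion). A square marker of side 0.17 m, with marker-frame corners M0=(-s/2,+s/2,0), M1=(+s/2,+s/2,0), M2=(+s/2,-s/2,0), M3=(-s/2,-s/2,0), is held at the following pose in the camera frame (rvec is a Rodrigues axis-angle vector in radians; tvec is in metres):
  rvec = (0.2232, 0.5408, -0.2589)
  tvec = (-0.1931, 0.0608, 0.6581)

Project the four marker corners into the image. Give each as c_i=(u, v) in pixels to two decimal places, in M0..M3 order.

Intrinsics K: fx=558.5, fy=616.8, cx=322.1, cy=240.3
Marker side s = 0.17 m; corners in marker frame (Z=0):
  M0 = (-0.0850, +0.0850, 0)
  M1 = (+0.0850, +0.0850, 0)
  M2 = (+0.0850, -0.0850, 0)
  M3 = (-0.0850, -0.0850, 0)
rvec = (0.2232, 0.5408, -0.2589), |rvec| = θ = 0.63978 rad = 36.656°
Rodrigues: sinθ=0.59701, 1−cosθ=0.19777; R = I + sinθ·[k]× + (1−cosθ)·[k]×²:
    [+0.82630 +0.29992 +0.47673]
    [-0.18327 +0.94354 -0.27593]
    [-0.53258 +0.14063 +0.83462]
t = (-0.1931, 0.0608, 0.6581) m
M0: Pc = R·M0+t = (-0.23784, +0.15658, +0.71532); u = 558.5·(-0.23784)/0.71532 + 322.1 = 136.4005, v = 616.8·(+0.15658)/0.71532 + 240.3 = 375.3134
M1: Pc = R·M1+t = (-0.09737, +0.12542, +0.62478); u = 558.5·(-0.09737)/0.62478 + 322.1 = 235.0590, v = 616.8·(+0.12542)/0.62478 + 240.3 = 364.1199
M2: Pc = R·M2+t = (-0.14836, -0.03498, +0.60088); u = 558.5·(-0.14836)/0.60088 + 322.1 = 184.2055, v = 616.8·(-0.03498)/0.60088 + 240.3 = 204.3938
M3: Pc = R·M3+t = (-0.28883, -0.00382, +0.69142); u = 558.5·(-0.28883)/0.69142 + 322.1 = 88.7948, v = 616.8·(-0.00382)/0.69142 + 240.3 = 236.8897

c0=(136.40, 375.31) c1=(235.06, 364.12) c2=(184.21, 204.39) c3=(88.79, 236.89)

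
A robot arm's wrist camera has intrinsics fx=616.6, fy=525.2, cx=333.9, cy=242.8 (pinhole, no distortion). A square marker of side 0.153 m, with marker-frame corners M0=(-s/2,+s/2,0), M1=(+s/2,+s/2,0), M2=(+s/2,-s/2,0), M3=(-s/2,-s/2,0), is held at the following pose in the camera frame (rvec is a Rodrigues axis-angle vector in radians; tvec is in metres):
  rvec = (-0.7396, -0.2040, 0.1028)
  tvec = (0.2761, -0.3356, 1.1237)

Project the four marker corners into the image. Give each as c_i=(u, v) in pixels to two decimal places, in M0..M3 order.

Intrinsics K: fx=616.6, fy=525.2, cx=333.9, cy=242.8
Marker side s = 0.153 m; corners in marker frame (Z=0):
  M0 = (-0.0765, +0.0765, 0)
  M1 = (+0.0765, +0.0765, 0)
  M2 = (+0.0765, -0.0765, 0)
  M3 = (-0.0765, -0.0765, 0)
rvec = (-0.7396, -0.2040, 0.1028), |rvec| = θ = 0.77407 rad = 44.351°
Rodrigues: sinθ=0.69905, 1−cosθ=0.28493; R = I + sinθ·[k]× + (1−cosθ)·[k]×²:
    [+0.97519 -0.02109 -0.22038]
    [+0.16458 +0.73486 +0.65795]
    [+0.14807 -0.67789 +0.72009]
t = (0.2761, -0.3356, 1.1237) m
M0: Pc = R·M0+t = (+0.19988, -0.29197, +1.06051); u = 616.6·(+0.19988)/1.06051 + 333.9 = 450.1164, v = 525.2·(-0.29197)/1.06051 + 242.8 = 98.2052
M1: Pc = R·M1+t = (+0.34909, -0.26679, +1.08317); u = 616.6·(+0.34909)/1.08317 + 333.9 = 532.6205, v = 525.2·(-0.26679)/1.08317 + 242.8 = 113.4392
M2: Pc = R·M2+t = (+0.35232, -0.37923, +1.18689); u = 616.6·(+0.35232)/1.18689 + 333.9 = 516.9314, v = 525.2·(-0.37923)/1.18689 + 242.8 = 74.9917
M3: Pc = R·M3+t = (+0.20311, -0.40441, +1.16423); u = 616.6·(+0.20311)/1.16423 + 333.9 = 441.4720, v = 525.2·(-0.40441)/1.16423 + 242.8 = 60.3666

c0=(450.12, 98.21) c1=(532.62, 113.44) c2=(516.93, 74.99) c3=(441.47, 60.37)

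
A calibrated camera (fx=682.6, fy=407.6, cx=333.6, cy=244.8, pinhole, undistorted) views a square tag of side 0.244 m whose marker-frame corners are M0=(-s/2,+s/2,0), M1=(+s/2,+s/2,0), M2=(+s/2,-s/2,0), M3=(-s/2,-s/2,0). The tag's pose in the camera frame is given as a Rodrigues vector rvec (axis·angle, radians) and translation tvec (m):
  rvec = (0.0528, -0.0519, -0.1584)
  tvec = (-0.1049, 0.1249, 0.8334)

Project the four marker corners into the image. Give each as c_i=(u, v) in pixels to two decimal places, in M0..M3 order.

Intrinsics K: fx=682.6, fy=407.6, cx=333.6, cy=244.8
Marker side s = 0.244 m; corners in marker frame (Z=0):
  M0 = (-0.1220, +0.1220, 0)
  M1 = (+0.1220, +0.1220, 0)
  M2 = (+0.1220, -0.1220, 0)
  M3 = (-0.1220, -0.1220, 0)
rvec = (0.0528, -0.0519, -0.1584), |rvec| = θ = 0.17485 rad = 10.018°
Rodrigues: sinθ=0.17396, 1−cosθ=0.01525; R = I + sinθ·[k]× + (1−cosθ)·[k]×²:
    [+0.98614 +0.15623 -0.05581]
    [-0.15896 +0.98610 -0.04843]
    [+0.04746 +0.05663 +0.99727]
t = (-0.1049, 0.1249, 0.8334) m
M0: Pc = R·M0+t = (-0.20615, +0.26460, +0.83452); u = 682.6·(-0.20615)/0.83452 + 333.6 = 164.9784, v = 407.6·(+0.26460)/0.83452 + 244.8 = 374.0359
M1: Pc = R·M1+t = (+0.03447, +0.22581, +0.84610); u = 682.6·(+0.03447)/0.84610 + 333.6 = 361.4084, v = 407.6·(+0.22581)/0.84610 + 244.8 = 353.5819
M2: Pc = R·M2+t = (-0.00365, -0.01480, +0.83228); u = 682.6·(-0.00365)/0.83228 + 333.6 = 330.6062, v = 407.6·(-0.01480)/0.83228 + 244.8 = 237.5534
M3: Pc = R·M3+t = (-0.24427, +0.02399, +0.82070); u = 682.6·(-0.24427)/0.82070 + 333.6 = 130.4343, v = 407.6·(+0.02399)/0.82070 + 244.8 = 256.7143

c0=(164.98, 374.04) c1=(361.41, 353.58) c2=(330.61, 237.55) c3=(130.43, 256.71)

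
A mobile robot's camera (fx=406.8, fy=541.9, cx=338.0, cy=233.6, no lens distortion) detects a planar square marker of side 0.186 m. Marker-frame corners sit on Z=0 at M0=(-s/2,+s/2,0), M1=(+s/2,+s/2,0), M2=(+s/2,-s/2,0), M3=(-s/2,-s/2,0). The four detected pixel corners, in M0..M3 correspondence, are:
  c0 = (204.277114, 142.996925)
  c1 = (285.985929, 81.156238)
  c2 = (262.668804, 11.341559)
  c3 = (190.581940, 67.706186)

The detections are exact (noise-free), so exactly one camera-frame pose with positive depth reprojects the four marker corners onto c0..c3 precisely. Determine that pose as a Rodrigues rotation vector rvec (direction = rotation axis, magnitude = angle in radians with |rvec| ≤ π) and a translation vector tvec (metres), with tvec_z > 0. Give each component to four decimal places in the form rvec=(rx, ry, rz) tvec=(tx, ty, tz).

rvec=(-0.5418, 0.2357, -0.4425) tvec=(-0.2140, -0.2487, 0.8442)

Intrinsics K: fx=406.8, fy=541.9, cx=338.0, cy=233.6
Marker side s = 0.186 m; corners in marker frame (Z=0):
  M0 = (-0.0930, +0.0930, 0)
  M1 = (+0.0930, +0.0930, 0)
  M2 = (+0.0930, -0.0930, 0)
  M3 = (-0.0930, -0.0930, 0)
Detected image corners:
  c0 = (204.277114, 142.996925) px
  c1 = (285.985929, 81.156238) px
  c2 = (262.668804, 11.341559) px
  c3 = (190.581940, 67.706186) px
Planar DLT: solve 8×8 A·h = b for H (H[2,2]=1):
  H  [+383.83170 -52.72135 +234.89898]
  H  [-325.88779 +341.40773 +73.95400]
  H  [-0.11891 -0.64411 +1.00000]
B = K⁻¹H; ‖b₁‖=1.184585, ‖b₂‖=1.184585; λ = 2/(‖b₁‖+‖b₂‖) = 0.844178, sign → tz>0 ⇒ λ=+0.844178
r₁ = λ·B[:,0] = (+0.87992,-0.46440,-0.10038); r₂ = λ·B[:,1] = (+0.34237,+0.76624,-0.54374)
r₃ = r₁×r₂ = (+0.32943,+0.44408,+0.83323); SVD([r₁ r₂ r₃]) → R = UVᵀ:
  R  [+0.87992 +0.34237 +0.32943]
  R  [-0.46440 +0.76624 +0.44408]
  R  [-0.10038 -0.54374 +0.83323]
t = (-0.21395, -0.24870, +0.84418) m
tr R = 2.479389; θ = arccos((tr R − 1)/2) = 0.738180 rad = 42.295°
axis k = ((R−Rᵀ)₃₂, (R−Rᵀ)₁₃, (R−Rᵀ)₂₁) / (2 sinθ) = (-0.733955, +0.319351, -0.599438)
rvec = θ·k = (-0.541791, +0.235738, -0.442493)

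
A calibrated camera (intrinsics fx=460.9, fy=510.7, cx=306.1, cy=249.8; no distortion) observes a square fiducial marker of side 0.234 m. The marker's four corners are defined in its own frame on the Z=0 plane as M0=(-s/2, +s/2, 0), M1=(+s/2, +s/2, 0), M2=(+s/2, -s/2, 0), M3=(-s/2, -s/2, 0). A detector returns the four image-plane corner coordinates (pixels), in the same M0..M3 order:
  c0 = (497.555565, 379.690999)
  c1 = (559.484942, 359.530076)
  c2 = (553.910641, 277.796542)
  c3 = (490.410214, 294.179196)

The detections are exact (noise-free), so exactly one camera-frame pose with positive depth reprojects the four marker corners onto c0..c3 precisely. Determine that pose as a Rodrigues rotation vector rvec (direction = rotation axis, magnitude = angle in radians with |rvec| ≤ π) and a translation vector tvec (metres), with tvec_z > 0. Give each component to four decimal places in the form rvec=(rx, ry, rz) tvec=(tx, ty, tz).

Intrinsics K: fx=460.9, fy=510.7, cx=306.1, cy=249.8
Marker side s = 0.234 m; corners in marker frame (Z=0):
  M0 = (-0.1170, +0.1170, 0)
  M1 = (+0.1170, +0.1170, 0)
  M2 = (+0.1170, -0.1170, 0)
  M3 = (-0.1170, -0.1170, 0)
Detected image corners:
  c0 = (497.555565, 379.690999) px
  c1 = (559.484942, 359.530076) px
  c2 = (553.910641, 277.796542) px
  c3 = (490.410214, 294.179196) px
Planar DLT: solve 8×8 A·h = b for H (H[2,2]=1):
  H  [+379.23844 +72.05273 +526.14918]
  H  [-8.74217 +385.21393 +327.99146]
  H  [+0.21179 +0.08558 +1.00000]
B = K⁻¹H; ‖b₁‖=0.724414, ‖b₂‖=0.724414; λ = 2/(‖b₁‖+‖b₂‖) = 1.380426, sign → tz>0 ⇒ λ=+1.380426
r₁ = λ·B[:,0] = (+0.94168,-0.16663,+0.29235); r₂ = λ·B[:,1] = (+0.13735,+0.98345,+0.11813)
r₃ = r₁×r₂ = (-0.30720,-0.07109,+0.94899); SVD([r₁ r₂ r₃]) → R = UVᵀ:
  R  [+0.94168 +0.13735 -0.30720]
  R  [-0.16663 +0.98345 -0.07109]
  R  [+0.29235 +0.11813 +0.94899]
t = (+0.65906, +0.21135, +1.38043) m
tr R = 2.874120; θ = arccos((tr R − 1)/2) = 0.356684 rad = 20.436°
axis k = ((R−Rᵀ)₃₂, (R−Rᵀ)₁₃, (R−Rᵀ)₂₁) / (2 sinθ) = (+0.270962, -0.858548, -0.435286)
rvec = θ·k = (+0.096648, -0.306230, -0.155260)

rvec=(0.0966, -0.3062, -0.1553) tvec=(0.6591, 0.2114, 1.3804)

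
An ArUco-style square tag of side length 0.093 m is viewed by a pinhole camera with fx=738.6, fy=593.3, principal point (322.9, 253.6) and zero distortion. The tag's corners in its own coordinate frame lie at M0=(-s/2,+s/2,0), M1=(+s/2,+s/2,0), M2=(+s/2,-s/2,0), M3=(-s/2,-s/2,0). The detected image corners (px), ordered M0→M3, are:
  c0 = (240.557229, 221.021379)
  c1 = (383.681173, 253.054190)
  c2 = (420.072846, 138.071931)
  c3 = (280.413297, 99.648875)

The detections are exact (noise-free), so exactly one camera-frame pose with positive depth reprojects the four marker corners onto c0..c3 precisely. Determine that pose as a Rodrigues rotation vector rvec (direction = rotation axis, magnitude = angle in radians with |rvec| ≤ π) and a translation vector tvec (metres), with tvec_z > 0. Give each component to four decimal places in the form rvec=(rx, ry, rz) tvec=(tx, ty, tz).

rvec=(-0.0087, -0.2824, 0.2570) tvec=(0.0063, -0.0571, 0.4494)

Intrinsics K: fx=738.6, fy=593.3, cx=322.9, cy=253.6
Marker side s = 0.093 m; corners in marker frame (Z=0):
  M0 = (-0.0465, +0.0465, 0)
  M1 = (+0.0465, +0.0465, 0)
  M2 = (+0.0465, -0.0465, 0)
  M3 = (-0.0465, -0.0465, 0)
Detected image corners:
  c0 = (240.557229, 221.021379) px
  c1 = (383.681173, 253.054190) px
  c2 = (420.072846, 138.071931) px
  c3 = (280.413297, 99.648875) px
Planar DLT: solve 8×8 A·h = b for H (H[2,2]=1):
  H  [+1722.56485 -442.10997 +333.27682]
  H  [+487.65672 +1252.17571 +178.17809]
  H  [+0.61087 -0.09875 +1.00000]
B = K⁻¹H; ‖b₁‖=2.225423, ‖b₂‖=2.225423; λ = 2/(‖b₁‖+‖b₂‖) = 0.449353, sign → tz>0 ⇒ λ=+0.449353
r₁ = λ·B[:,0] = (+0.92798,+0.25201,+0.27450); r₂ = λ·B[:,1] = (-0.24957,+0.96734,-0.04437)
r₃ = r₁×r₂ = (-0.27671,-0.02733,+0.96056); SVD([r₁ r₂ r₃]) → R = UVᵀ:
  R  [+0.92798 -0.24957 -0.27671]
  R  [+0.25201 +0.96734 -0.02733]
  R  [+0.27450 -0.04437 +0.96056]
t = (+0.00631, -0.05712, +0.44935) m
tr R = 2.855880; θ = arccos((tr R − 1)/2) = 0.381949 rad = 21.884°
axis k = ((R−Rᵀ)₃₂, (R−Rᵀ)₁₃, (R−Rᵀ)₂₁) / (2 sinθ) = (-0.022867, -0.739424, +0.672851)
rvec = θ·k = (-0.008734, -0.282422, +0.256995)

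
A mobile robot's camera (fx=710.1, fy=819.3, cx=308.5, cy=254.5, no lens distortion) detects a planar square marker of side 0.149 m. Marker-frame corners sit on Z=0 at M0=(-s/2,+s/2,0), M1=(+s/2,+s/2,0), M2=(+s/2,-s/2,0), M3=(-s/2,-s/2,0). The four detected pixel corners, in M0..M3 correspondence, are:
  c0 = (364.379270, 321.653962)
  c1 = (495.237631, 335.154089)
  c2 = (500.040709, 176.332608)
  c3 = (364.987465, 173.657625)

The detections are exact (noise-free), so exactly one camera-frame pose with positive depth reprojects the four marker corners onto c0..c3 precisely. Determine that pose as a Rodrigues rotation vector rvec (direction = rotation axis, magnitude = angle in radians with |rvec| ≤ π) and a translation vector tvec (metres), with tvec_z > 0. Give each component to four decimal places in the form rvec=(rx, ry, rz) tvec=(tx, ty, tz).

Intrinsics K: fx=710.1, fy=819.3, cx=308.5, cy=254.5
Marker side s = 0.149 m; corners in marker frame (Z=0):
  M0 = (-0.0745, +0.0745, 0)
  M1 = (+0.0745, +0.0745, 0)
  M2 = (+0.0745, -0.0745, 0)
  M3 = (-0.0745, -0.0745, 0)
Detected image corners:
  c0 = (364.379270, 321.653962) px
  c1 = (495.237631, 335.154089) px
  c2 = (500.040709, 176.332608) px
  c3 = (364.987465, 173.657625) px
Planar DLT: solve 8×8 A·h = b for H (H[2,2]=1):
  H  [+683.32890 +69.39953 +428.74273]
  H  [-67.05460 +1079.09703 +252.70743]
  H  [-0.48423 +0.20190 +1.00000]
B = K⁻¹H; ‖b₁‖=1.270564, ‖b₂‖=1.270564; λ = 2/(‖b₁‖+‖b₂‖) = 0.787052, sign → tz>0 ⇒ λ=+0.787052
r₁ = λ·B[:,0] = (+0.92295,+0.05397,-0.38111); r₂ = λ·B[:,1] = (+0.00789,+0.98726,+0.15890)
r₃ = r₁×r₂ = (+0.38483,-0.14967,+0.91077); SVD([r₁ r₂ r₃]) → R = UVᵀ:
  R  [+0.92295 +0.00789 +0.38483]
  R  [+0.05397 +0.98726 -0.14967]
  R  [-0.38111 +0.15890 +0.91077]
t = (+0.13327, -0.00172, +0.78705) m
tr R = 2.820985; θ = arccos((tr R − 1)/2) = 0.426322 rad = 24.426°
axis k = ((R−Rᵀ)₃₂, (R−Rᵀ)₁₃, (R−Rᵀ)₂₁) / (2 sinθ) = (+0.373096, +0.926118, +0.055722)
rvec = θ·k = (+0.159059, +0.394825, +0.023756)

rvec=(0.1591, 0.3948, 0.0238) tvec=(0.1333, -0.0017, 0.7871)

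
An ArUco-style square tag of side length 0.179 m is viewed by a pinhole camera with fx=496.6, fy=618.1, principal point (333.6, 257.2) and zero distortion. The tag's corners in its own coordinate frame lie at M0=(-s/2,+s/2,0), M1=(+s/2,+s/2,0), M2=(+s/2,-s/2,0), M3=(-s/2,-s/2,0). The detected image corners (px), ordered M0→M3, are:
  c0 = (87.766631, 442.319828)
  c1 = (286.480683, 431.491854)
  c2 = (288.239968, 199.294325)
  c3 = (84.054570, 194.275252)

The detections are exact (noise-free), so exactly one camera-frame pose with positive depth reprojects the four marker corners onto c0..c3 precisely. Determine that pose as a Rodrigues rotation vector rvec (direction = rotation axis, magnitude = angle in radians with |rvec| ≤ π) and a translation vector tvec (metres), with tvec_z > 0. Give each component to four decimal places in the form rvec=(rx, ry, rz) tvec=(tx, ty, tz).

Intrinsics K: fx=496.6, fy=618.1, cx=333.6, cy=257.2
Marker side s = 0.179 m; corners in marker frame (Z=0):
  M0 = (-0.0895, +0.0895, 0)
  M1 = (+0.0895, +0.0895, 0)
  M2 = (+0.0895, -0.0895, 0)
  M3 = (-0.0895, -0.0895, 0)
Detected image corners:
  c0 = (87.766631, 442.319828) px
  c1 = (286.480683, 431.491854) px
  c2 = (288.239968, 199.294325) px
  c3 = (84.054570, 194.275252) px
Planar DLT: solve 8×8 A·h = b for H (H[2,2]=1):
  H  [+1194.36207 +32.93113 +189.98209]
  H  [+100.57334 +1387.49682 +318.40828]
  H  [+0.37051 +0.14994 +1.00000]
B = K⁻¹H; ‖b₁‖=2.187802, ‖b₂‖=2.187802; λ = 2/(‖b₁‖+‖b₂‖) = 0.457080, sign → tz>0 ⇒ λ=+0.457080
r₁ = λ·B[:,0] = (+0.98555,+0.00390,+0.16935); r₂ = λ·B[:,1] = (-0.01573,+0.99752,+0.06853)
r₃ = r₁×r₂ = (-0.16866,-0.07021,+0.98317); SVD([r₁ r₂ r₃]) → R = UVᵀ:
  R  [+0.98555 -0.01573 -0.16866]
  R  [+0.00390 +0.99752 -0.07021]
  R  [+0.16935 +0.06853 +0.98317]
t = (-0.13219, +0.04526, +0.45708) m
tr R = 2.966243; θ = arccos((tr R − 1)/2) = 0.183990 rad = 10.542°
axis k = ((R−Rᵀ)₃₂, (R−Rᵀ)₁₃, (R−Rᵀ)₂₁) / (2 sinθ) = (+0.379161, -0.923774, +0.053651)
rvec = θ·k = (+0.069762, -0.169965, +0.009871)

rvec=(0.0698, -0.1700, 0.0099) tvec=(-0.1322, 0.0453, 0.4571)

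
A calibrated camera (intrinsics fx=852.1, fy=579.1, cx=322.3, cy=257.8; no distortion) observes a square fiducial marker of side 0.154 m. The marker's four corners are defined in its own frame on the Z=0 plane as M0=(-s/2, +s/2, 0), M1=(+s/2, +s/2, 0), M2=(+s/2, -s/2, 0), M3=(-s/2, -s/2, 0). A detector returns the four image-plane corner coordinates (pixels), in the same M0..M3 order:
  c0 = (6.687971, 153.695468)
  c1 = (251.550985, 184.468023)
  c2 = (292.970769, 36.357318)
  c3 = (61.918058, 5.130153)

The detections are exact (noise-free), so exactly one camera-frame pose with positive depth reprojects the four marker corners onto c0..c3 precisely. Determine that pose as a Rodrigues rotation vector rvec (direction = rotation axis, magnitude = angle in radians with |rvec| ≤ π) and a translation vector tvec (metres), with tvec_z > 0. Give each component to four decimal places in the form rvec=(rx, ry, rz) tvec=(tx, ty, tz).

Intrinsics K: fx=852.1, fy=579.1, cx=322.3, cy=257.8
Marker side s = 0.154 m; corners in marker frame (Z=0):
  M0 = (-0.0770, +0.0770, 0)
  M1 = (+0.0770, +0.0770, 0)
  M2 = (+0.0770, -0.0770, 0)
  M3 = (-0.0770, -0.0770, 0)
Detected image corners:
  c0 = (6.687971, 153.695468) px
  c1 = (251.550985, 184.468023) px
  c2 = (292.970769, 36.357318) px
  c3 = (61.918058, 5.130153) px
Planar DLT: solve 8×8 A·h = b for H (H[2,2]=1):
  H  [+1558.45291 -368.29162 +154.81439]
  H  [+210.32108 +929.27828 +92.98319]
  H  [+0.09464 -0.35764 +1.00000]
B = K⁻¹H; ‖b₁‖=1.824130, ‖b₂‖=1.824130; λ = 2/(‖b₁‖+‖b₂‖) = 0.548207, sign → tz>0 ⇒ λ=+0.548207
r₁ = λ·B[:,0] = (+0.98302,+0.17600,+0.05188); r₂ = λ·B[:,1] = (-0.16279,+0.96699,-0.19606)
r₃ = r₁×r₂ = (-0.08468,+0.18429,+0.97922); SVD([r₁ r₂ r₃]) → R = UVᵀ:
  R  [+0.98302 -0.16279 -0.08468]
  R  [+0.17600 +0.96699 +0.18429]
  R  [+0.05188 -0.19606 +0.97922]
t = (-0.10775, -0.15602, +0.54821) m
tr R = 2.929225; θ = arccos((tr R − 1)/2) = 0.266827 rad = 15.288°
axis k = ((R−Rᵀ)₃₂, (R−Rᵀ)₁₃, (R−Rᵀ)₂₁) / (2 sinθ) = (-0.721253, -0.258959, +0.642444)
rvec = θ·k = (-0.192450, -0.069097, +0.171422)

rvec=(-0.1925, -0.0691, 0.1714) tvec=(-0.1078, -0.1560, 0.5482)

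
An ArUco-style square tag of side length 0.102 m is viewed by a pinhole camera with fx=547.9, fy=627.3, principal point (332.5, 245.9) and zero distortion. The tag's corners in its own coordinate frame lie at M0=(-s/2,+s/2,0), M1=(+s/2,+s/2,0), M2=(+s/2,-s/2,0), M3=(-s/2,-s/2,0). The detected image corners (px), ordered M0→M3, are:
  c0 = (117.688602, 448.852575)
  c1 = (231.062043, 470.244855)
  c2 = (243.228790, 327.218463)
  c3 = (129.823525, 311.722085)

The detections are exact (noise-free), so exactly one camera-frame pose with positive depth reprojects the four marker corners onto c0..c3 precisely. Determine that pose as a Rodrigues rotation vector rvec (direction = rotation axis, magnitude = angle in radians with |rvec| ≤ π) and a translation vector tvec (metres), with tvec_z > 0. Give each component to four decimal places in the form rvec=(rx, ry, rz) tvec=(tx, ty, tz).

Intrinsics K: fx=547.9, fy=627.3, cx=332.5, cy=245.9
Marker side s = 0.102 m; corners in marker frame (Z=0):
  M0 = (-0.0510, +0.0510, 0)
  M1 = (+0.0510, +0.0510, 0)
  M2 = (+0.0510, -0.0510, 0)
  M3 = (-0.0510, -0.0510, 0)
Detected image corners:
  c0 = (117.688602, 448.852575) px
  c1 = (231.062043, 470.244855) px
  c2 = (243.228790, 327.218463) px
  c3 = (129.823525, 311.722085) px
Planar DLT: solve 8×8 A·h = b for H (H[2,2]=1):
  H  [+1038.16975 -126.50137 +179.28584]
  H  [+22.13370 +1356.79039 +389.17188]
  H  [-0.40726 -0.04089 +1.00000]
B = K⁻¹H; ‖b₁‖=2.189039, ‖b₂‖=2.189039; λ = 2/(‖b₁‖+‖b₂‖) = 0.456822, sign → tz>0 ⇒ λ=+0.456822
r₁ = λ·B[:,0] = (+0.97850,+0.08905,-0.18605); r₂ = λ·B[:,1] = (-0.09414,+0.99538,-0.01868)
r₃ = r₁×r₂ = (+0.18352,+0.03579,+0.98236); SVD([r₁ r₂ r₃]) → R = UVᵀ:
  R  [+0.97850 -0.09414 +0.18352]
  R  [+0.08905 +0.99538 +0.03579]
  R  [-0.18605 -0.01868 +0.98236]
t = (-0.12775, +0.10434, +0.45682) m
tr R = 2.956245; θ = arccos((tr R − 1)/2) = 0.209561 rad = 12.007°
axis k = ((R−Rᵀ)₃₂, (R−Rᵀ)₁₃, (R−Rᵀ)₂₁) / (2 sinθ) = (-0.130923, +0.888262, +0.440284)
rvec = θ·k = (-0.027436, +0.186145, +0.092266)

rvec=(-0.0274, 0.1861, 0.0923) tvec=(-0.1277, 0.1043, 0.4568)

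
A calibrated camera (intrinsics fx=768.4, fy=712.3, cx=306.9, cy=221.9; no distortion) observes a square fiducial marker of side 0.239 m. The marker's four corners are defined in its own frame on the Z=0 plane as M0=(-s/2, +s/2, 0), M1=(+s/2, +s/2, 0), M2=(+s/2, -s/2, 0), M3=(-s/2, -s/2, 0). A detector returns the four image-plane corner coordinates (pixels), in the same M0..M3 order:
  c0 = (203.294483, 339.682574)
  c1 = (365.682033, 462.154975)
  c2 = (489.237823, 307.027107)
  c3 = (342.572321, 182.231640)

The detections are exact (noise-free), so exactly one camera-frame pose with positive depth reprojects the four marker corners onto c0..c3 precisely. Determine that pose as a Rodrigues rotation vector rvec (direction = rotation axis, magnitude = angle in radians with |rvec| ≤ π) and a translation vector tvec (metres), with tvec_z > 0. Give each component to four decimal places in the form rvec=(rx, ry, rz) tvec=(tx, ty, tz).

Intrinsics K: fx=768.4, fy=712.3, cx=306.9, cy=221.9
Marker side s = 0.239 m; corners in marker frame (Z=0):
  M0 = (-0.1195, +0.1195, 0)
  M1 = (+0.1195, +0.1195, 0)
  M2 = (+0.1195, -0.1195, 0)
  M3 = (-0.1195, -0.1195, 0)
Detected image corners:
  c0 = (203.294483, 339.682574) px
  c1 = (365.682033, 462.154975) px
  c2 = (489.237823, 307.027107) px
  c3 = (342.572321, 182.231640) px
Planar DLT: solve 8×8 A·h = b for H (H[2,2]=1):
  H  [+729.19976 -626.97348 +354.14875]
  H  [+594.40727 +581.85407 +322.45463]
  H  [+0.23850 -0.22287 +1.00000]
B = K⁻¹H; ‖b₁‖=1.167743, ‖b₂‖=1.167743; λ = 2/(‖b₁‖+‖b₂‖) = 0.856353, sign → tz>0 ⇒ λ=+0.856353
r₁ = λ·B[:,0] = (+0.73109,+0.65099,+0.20424); r₂ = λ·B[:,1] = (-0.62251,+0.75898,-0.19086)
r₃ = r₁×r₂ = (-0.27926,+0.01240,+0.96014); SVD([r₁ r₂ r₃]) → R = UVᵀ:
  R  [+0.73109 -0.62251 -0.27926]
  R  [+0.65099 +0.75898 +0.01240]
  R  [+0.20424 -0.19086 +0.96014]
t = (+0.05266, +0.12089, +0.85635) m
tr R = 2.450211; θ = arccos((tr R − 1)/2) = 0.759609 rad = 43.522°
axis k = ((R−Rᵀ)₃₂, (R−Rᵀ)₁₃, (R−Rᵀ)₂₁) / (2 sinθ) = (-0.147577, -0.351055, +0.924652)
rvec = θ·k = (-0.112101, -0.266665, +0.702374)

rvec=(-0.1121, -0.2667, 0.7024) tvec=(0.0527, 0.1209, 0.8564)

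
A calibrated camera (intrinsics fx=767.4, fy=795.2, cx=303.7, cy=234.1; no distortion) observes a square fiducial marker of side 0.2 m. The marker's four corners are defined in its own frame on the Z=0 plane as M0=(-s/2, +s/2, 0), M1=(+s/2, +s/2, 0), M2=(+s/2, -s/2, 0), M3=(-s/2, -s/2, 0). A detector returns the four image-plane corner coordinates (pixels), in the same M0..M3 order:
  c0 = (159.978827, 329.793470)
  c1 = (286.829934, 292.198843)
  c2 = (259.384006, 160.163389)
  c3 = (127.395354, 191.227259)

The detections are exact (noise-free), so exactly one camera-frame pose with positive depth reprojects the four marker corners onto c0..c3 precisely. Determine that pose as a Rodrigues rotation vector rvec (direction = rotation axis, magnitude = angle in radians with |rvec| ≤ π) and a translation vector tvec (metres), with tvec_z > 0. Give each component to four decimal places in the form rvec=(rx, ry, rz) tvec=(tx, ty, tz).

Intrinsics K: fx=767.4, fy=795.2, cx=303.7, cy=234.1
Marker side s = 0.2 m; corners in marker frame (Z=0):
  M0 = (-0.1000, +0.1000, 0)
  M1 = (+0.1000, +0.1000, 0)
  M2 = (+0.1000, -0.1000, 0)
  M3 = (-0.1000, -0.1000, 0)
Detected image corners:
  c0 = (159.978827, 329.793470) px
  c1 = (286.829934, 292.198843) px
  c2 = (259.384006, 160.163389) px
  c3 = (127.395354, 191.227259) px
Planar DLT: solve 8×8 A·h = b for H (H[2,2]=1):
  H  [+704.33816 +177.76831 +210.38172]
  H  [-104.82629 +708.80685 +243.78339]
  H  [+0.27549 +0.13459 +1.00000]
B = K⁻¹H; ‖b₁‖=0.880561, ‖b₂‖=0.880561; λ = 2/(‖b₁‖+‖b₂‖) = 1.135640, sign → tz>0 ⇒ λ=+1.135640
r₁ = λ·B[:,0] = (+0.91850,-0.24181,+0.31286); r₂ = λ·B[:,1] = (+0.20258,+0.96726,+0.15285)
r₃ = r₁×r₂ = (-0.33958,-0.07701,+0.93742); SVD([r₁ r₂ r₃]) → R = UVᵀ:
  R  [+0.91850 +0.20258 -0.33958]
  R  [-0.24181 +0.96726 -0.07701]
  R  [+0.31286 +0.15285 +0.93742]
t = (-0.13810, +0.01383, +1.13564) m
tr R = 2.823187; θ = arccos((tr R − 1)/2) = 0.423653 rad = 24.274°
axis k = ((R−Rᵀ)₃₂, (R−Rᵀ)₁₃, (R−Rᵀ)₂₁) / (2 sinθ) = (+0.279573, -0.793538, -0.540496)
rvec = θ·k = (+0.118442, -0.336185, -0.228983)

rvec=(0.1184, -0.3362, -0.2290) tvec=(-0.1381, 0.0138, 1.1356)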